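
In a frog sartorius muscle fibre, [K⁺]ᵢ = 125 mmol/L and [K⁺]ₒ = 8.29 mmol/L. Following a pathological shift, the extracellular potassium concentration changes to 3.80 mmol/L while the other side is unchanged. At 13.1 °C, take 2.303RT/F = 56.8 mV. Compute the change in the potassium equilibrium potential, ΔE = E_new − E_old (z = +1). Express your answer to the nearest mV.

E_old = (56.8/1)·log₁₀(8.29/125) = -66.93 mV
E_new = (56.8/1)·log₁₀(3.80/125) = -86.17 mV
ΔE = -86.17 − (-66.93) = -19.24 mV

-19 mV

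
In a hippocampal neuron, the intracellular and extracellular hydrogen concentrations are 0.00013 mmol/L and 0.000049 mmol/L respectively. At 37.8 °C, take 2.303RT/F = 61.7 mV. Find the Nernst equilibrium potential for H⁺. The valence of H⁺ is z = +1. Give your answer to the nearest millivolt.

-26 mV

E = (61.7/z) · log₁₀([H⁺]_out/[H⁺]_in) with z = +1.
= (61.7/1) · log₁₀(0.000049/0.00013) = 61.70 · log₁₀(0.3769)
= 61.70 · (-0.4237) = -26.15 mV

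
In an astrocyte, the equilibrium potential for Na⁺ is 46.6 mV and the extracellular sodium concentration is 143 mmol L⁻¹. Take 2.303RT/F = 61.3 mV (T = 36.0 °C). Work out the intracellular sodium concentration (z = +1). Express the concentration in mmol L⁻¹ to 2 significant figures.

Nernst: E = (61.3/1) · log₁₀([out]/[in]), so log₁₀([out]/[in]) = 46.6 × 1 / 61.3 = 0.7602.
[out]/[in] = 10^(0.7602) = 5.757.
[in] = 143 / 5.757 = 24.84 mmol L⁻¹.

25 mmol L⁻¹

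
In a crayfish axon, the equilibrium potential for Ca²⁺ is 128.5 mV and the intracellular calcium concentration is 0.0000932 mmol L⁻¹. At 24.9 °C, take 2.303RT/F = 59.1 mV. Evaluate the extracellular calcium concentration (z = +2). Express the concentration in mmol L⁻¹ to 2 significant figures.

Nernst: E = (59.1/2) · log₁₀([out]/[in]), so log₁₀([out]/[in]) = 128.5 × 2 / 59.1 = 4.3486.
[out]/[in] = 10^(4.3486) = 2.231e+04.
[out] = 2.231e+04 × 0.0000932 = 2.08 mmol L⁻¹.

2.1 mmol L⁻¹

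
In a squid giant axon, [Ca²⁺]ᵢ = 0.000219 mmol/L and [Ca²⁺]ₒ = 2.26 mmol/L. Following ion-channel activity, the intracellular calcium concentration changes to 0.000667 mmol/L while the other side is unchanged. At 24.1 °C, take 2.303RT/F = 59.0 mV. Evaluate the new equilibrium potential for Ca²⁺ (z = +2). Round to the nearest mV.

104 mV

After the shift: [Ca²⁺]_out = 2.26, [Ca²⁺]_in = 0.000667 mmol/L.
E_new = (59.0/2)·log₁₀(2.26/0.000667) = 29.50 · (3.5300) = 104.13 mV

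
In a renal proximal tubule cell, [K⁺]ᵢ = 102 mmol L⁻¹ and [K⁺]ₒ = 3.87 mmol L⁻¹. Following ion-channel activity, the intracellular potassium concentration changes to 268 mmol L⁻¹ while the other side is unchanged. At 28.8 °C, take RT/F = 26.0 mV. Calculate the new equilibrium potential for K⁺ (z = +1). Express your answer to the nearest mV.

-110 mV

After the shift: [K⁺]_out = 3.87, [K⁺]_in = 268 mmol L⁻¹.
E_new = (26.0/1)·ln(3.87/268) = 26.00 · (-4.2377) = -110.18 mV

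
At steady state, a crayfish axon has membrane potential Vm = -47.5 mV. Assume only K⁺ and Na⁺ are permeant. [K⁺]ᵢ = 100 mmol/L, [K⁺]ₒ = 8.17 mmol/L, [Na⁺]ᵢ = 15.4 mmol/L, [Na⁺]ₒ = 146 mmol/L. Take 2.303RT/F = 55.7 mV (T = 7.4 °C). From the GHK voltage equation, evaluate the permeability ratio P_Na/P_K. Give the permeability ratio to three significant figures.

0.0408

Let α = P_Na/P_K. GHK: Vm = 55.7·log₁₀[(Kₒ + α·Naₒ)/(Kᵢ + α·Naᵢ)].
10^(Vm/55.7) = 10^(-47.5/55.7) = 0.14035
So 0.14035·(Kᵢ + α·Naᵢ) = Kₒ + α·Naₒ → α = (0.14035·100.0 − 8.17) / (146.0 − 0.14035·15.4)
α = (14.04 − 8.17) / (146.0 − 2.161) = 5.865/143.8 = 0.04078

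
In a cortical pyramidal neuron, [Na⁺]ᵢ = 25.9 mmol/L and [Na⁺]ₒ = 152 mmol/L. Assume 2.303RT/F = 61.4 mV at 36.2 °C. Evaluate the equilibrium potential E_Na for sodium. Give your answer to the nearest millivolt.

47 mV

E = (61.4/z) · log₁₀([Na⁺]_out/[Na⁺]_in) with z = +1.
= (61.4/1) · log₁₀(152/25.9) = 61.40 · log₁₀(5.869)
= 61.40 · (0.7685) = 47.19 mV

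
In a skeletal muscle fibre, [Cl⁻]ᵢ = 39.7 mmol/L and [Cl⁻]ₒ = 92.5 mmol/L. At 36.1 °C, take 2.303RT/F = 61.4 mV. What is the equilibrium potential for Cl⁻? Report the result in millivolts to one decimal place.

-22.6 mV

E = (61.4/z) · log₁₀([Cl⁻]_out/[Cl⁻]_in) with z = -1.
For an anion, dividing by z = -1 reverses the sign.
= (61.4/-1) · log₁₀(92.5/39.7) = -61.40 · log₁₀(2.33)
= -61.40 · (0.3674) = -22.56 mV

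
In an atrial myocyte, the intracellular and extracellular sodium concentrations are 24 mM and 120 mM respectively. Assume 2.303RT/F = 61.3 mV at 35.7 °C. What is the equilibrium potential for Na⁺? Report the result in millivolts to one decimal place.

42.8 mV

E = (61.3/z) · log₁₀([Na⁺]_out/[Na⁺]_in) with z = +1.
= (61.3/1) · log₁₀(120/24) = 61.30 · log₁₀(5)
= 61.30 · (0.6990) = 42.85 mV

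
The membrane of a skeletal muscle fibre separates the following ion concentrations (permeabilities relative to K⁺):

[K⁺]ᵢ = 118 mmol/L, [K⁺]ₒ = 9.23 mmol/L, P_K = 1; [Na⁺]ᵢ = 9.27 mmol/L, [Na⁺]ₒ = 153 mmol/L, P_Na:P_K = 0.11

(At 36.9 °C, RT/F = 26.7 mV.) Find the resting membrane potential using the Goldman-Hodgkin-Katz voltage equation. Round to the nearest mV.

Vm = 26.7 · ln[(Σ P·[cation]ₒ + Σ P·[anion]ᵢ) / (Σ P·[cation]ᵢ + Σ P·[anion]ₒ)]
Numerator = 1×9.23 + 0.11×153 = 26.06
Denominator = 1×118 + 0.11×9.27 = 119
Vm = 26.7 · ln(0.21896) = 26.7 × (-1.5189) = -40.55 mV

-41 mV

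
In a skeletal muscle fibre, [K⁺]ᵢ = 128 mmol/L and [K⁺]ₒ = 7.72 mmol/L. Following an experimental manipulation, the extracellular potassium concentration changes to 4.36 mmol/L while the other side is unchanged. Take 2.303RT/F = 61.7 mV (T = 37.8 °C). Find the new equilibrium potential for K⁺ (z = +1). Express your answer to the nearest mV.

-91 mV

After the shift: [K⁺]_out = 4.36, [K⁺]_in = 128 mmol/L.
E_new = (61.7/1)·log₁₀(4.36/128) = 61.70 · (-1.4677) = -90.56 mV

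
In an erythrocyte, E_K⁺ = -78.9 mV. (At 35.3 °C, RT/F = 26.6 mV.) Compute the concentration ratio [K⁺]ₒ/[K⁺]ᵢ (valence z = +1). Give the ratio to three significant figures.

ln([out]/[in]) = E·z/(26.6) = -78.9 × 1 / 26.6 = -2.9662
[out]/[in] = e^(-2.9662) = 0.0515

0.0515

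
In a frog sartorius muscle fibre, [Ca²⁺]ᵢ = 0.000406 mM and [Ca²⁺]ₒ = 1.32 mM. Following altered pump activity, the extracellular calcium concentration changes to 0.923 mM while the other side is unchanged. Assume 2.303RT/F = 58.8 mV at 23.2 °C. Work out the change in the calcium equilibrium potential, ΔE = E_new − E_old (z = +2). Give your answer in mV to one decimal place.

-4.6 mV

E_old = (58.8/2)·log₁₀(1.32/0.000406) = 103.25 mV
E_new = (58.8/2)·log₁₀(0.923/0.000406) = 98.69 mV
ΔE = 98.69 − (103.25) = -4.57 mV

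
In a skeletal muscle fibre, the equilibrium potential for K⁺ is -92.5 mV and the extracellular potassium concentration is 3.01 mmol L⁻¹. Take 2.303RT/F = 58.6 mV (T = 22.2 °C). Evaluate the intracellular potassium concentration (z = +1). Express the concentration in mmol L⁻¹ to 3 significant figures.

114 mmol L⁻¹

Nernst: E = (58.6/1) · log₁₀([out]/[in]), so log₁₀([out]/[in]) = -92.5 × 1 / 58.6 = -1.5785.
[out]/[in] = 10^(-1.5785) = 0.02639.
[in] = 3.01 / 0.02639 = 114 mmol L⁻¹.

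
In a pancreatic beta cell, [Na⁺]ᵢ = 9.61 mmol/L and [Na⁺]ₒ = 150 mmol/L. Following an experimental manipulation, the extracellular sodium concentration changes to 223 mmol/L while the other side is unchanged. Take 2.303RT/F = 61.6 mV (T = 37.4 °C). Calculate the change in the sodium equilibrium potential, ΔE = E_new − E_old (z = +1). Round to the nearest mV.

E_old = (61.6/1)·log₁₀(150/9.61) = 73.51 mV
E_new = (61.6/1)·log₁₀(223/9.61) = 84.12 mV
ΔE = 84.12 − (73.51) = 10.61 mV

11 mV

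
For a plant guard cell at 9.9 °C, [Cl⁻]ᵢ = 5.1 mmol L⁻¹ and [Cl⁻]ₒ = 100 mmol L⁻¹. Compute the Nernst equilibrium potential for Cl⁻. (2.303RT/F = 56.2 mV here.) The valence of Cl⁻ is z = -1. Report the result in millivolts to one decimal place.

E = (56.2/z) · log₁₀([Cl⁻]_out/[Cl⁻]_in) with z = -1.
For an anion, dividing by z = -1 reverses the sign.
= (56.2/-1) · log₁₀(100/5.1) = -56.20 · log₁₀(19.61)
= -56.20 · (1.2924) = -72.63 mV

-72.6 mV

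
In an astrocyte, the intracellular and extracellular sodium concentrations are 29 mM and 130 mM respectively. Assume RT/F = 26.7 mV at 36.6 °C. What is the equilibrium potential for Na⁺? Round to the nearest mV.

40 mV

E = (26.7/z) · ln([Na⁺]_out/[Na⁺]_in) with z = +1.
= (26.7/1) · ln(130/29) = 26.70 · ln(4.483)
= 26.70 · (1.5002) = 40.06 mV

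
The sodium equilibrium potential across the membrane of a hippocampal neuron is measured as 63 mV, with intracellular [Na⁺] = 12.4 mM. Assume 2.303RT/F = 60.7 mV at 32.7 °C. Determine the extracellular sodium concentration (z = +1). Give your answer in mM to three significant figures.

Nernst: E = (60.7/1) · log₁₀([out]/[in]), so log₁₀([out]/[in]) = 63.0 × 1 / 60.7 = 1.0379.
[out]/[in] = 10^(1.0379) = 10.91.
[out] = 10.91 × 12.4 = 135.3 mM.

135 mM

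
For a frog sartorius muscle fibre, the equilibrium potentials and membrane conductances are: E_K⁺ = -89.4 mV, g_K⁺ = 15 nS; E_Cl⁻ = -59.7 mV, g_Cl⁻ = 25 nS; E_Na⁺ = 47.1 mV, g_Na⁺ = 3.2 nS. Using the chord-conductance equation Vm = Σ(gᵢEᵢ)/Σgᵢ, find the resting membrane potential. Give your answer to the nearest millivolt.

Σ gᵢEᵢ = 15·(-89.4) + 25·(-59.7) + 3.2·(47.1) = -2682.78
Σ gᵢ = 15 + 25 + 3.2 = 43.2
Vm = -2682.78 / 43.2 = -62.10 mV

-62 mV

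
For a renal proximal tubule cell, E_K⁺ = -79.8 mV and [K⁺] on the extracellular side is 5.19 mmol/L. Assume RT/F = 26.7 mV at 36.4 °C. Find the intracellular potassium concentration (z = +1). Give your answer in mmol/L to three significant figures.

Nernst: E = (26.7/1) · ln([out]/[in]), so ln([out]/[in]) = -79.8 × 1 / 26.7 = -2.9888.
[out]/[in] = e^(-2.9888) = 0.05035.
[in] = 5.19 / 0.05035 = 103.1 mmol/L.

103 mmol/L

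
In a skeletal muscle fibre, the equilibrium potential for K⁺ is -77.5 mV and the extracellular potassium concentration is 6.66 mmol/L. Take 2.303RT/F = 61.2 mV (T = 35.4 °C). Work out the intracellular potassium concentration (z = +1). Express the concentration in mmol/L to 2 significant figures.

120 mmol/L

Nernst: E = (61.2/1) · log₁₀([out]/[in]), so log₁₀([out]/[in]) = -77.5 × 1 / 61.2 = -1.2663.
[out]/[in] = 10^(-1.2663) = 0.05416.
[in] = 6.66 / 0.05416 = 123 mmol/L.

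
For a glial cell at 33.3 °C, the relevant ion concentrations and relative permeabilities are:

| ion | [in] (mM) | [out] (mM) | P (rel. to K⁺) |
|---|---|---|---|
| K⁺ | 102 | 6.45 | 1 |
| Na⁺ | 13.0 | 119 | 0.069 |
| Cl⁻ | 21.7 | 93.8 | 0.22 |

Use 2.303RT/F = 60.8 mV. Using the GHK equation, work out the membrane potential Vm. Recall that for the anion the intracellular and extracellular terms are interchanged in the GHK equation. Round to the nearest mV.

Vm = 60.8 · log₁₀[(Σ P·[cation]ₒ + Σ P·[anion]ᵢ) / (Σ P·[cation]ᵢ + Σ P·[anion]ₒ)]
Numerator = 1×6.45 + 0.069×119 + 0.22×21.7 = 19.44
Denominator = 1×102 + 0.069×13.0 + 0.22×93.8 = 123.5
Vm = 60.8 · log₁₀(0.15733) = 60.8 × (-0.8032) = -48.83 mV

-49 mV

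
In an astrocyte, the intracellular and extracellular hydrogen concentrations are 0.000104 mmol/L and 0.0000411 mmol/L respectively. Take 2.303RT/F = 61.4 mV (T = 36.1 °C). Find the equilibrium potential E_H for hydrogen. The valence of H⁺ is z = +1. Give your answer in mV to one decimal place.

-24.8 mV

E = (61.4/z) · log₁₀([H⁺]_out/[H⁺]_in) with z = +1.
= (61.4/1) · log₁₀(0.0000411/0.000104) = 61.40 · log₁₀(0.3952)
= 61.40 · (-0.4032) = -24.76 mV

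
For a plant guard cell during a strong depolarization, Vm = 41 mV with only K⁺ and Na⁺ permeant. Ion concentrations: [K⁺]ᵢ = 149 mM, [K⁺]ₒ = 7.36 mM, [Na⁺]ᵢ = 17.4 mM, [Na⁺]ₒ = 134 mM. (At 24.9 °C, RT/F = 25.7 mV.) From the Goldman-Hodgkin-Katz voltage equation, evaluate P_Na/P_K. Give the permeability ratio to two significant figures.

Let α = P_Na/P_K. GHK: Vm = 25.7·ln[(Kₒ + α·Naₒ)/(Kᵢ + α·Naᵢ)].
e^(Vm/25.7) = e^(41.0/25.7) = 4.93
So 4.93·(Kᵢ + α·Naᵢ) = Kₒ + α·Naₒ → α = (4.93·149.0 − 7.36) / (134.0 − 4.93·17.4)
α = (734.6 − 7.36) / (134.0 − 85.78) = 727.2/48.22 = 15.08

15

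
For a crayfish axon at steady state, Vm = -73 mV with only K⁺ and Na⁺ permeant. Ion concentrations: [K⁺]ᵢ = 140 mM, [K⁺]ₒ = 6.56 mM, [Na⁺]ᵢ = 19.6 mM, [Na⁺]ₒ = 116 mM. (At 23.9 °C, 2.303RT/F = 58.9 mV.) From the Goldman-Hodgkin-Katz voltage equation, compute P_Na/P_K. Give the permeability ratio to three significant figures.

0.0131

Let α = P_Na/P_K. GHK: Vm = 58.9·log₁₀[(Kₒ + α·Naₒ)/(Kᵢ + α·Naᵢ)].
10^(Vm/58.9) = 10^(-73.0/58.9) = 0.057625
So 0.057625·(Kᵢ + α·Naᵢ) = Kₒ + α·Naₒ → α = (0.057625·140.0 − 6.56) / (116.0 − 0.057625·19.6)
α = (8.068 − 6.56) / (116.0 − 1.129) = 1.508/114.9 = 0.01312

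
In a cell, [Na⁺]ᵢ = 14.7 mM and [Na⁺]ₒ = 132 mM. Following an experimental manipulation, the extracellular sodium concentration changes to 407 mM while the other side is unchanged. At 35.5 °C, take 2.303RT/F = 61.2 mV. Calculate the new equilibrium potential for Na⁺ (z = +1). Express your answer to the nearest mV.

88 mV

After the shift: [Na⁺]_out = 407, [Na⁺]_in = 14.7 mM.
E_new = (61.2/1)·log₁₀(407/14.7) = 61.20 · (1.4423) = 88.27 mV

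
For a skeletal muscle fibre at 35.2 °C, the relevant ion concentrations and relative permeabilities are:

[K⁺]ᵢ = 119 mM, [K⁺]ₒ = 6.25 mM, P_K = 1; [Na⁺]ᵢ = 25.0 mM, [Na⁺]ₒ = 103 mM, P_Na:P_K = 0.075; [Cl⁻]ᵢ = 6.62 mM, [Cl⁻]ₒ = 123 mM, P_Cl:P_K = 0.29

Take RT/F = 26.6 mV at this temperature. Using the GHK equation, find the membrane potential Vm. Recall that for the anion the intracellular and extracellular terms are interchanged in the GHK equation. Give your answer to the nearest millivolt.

Vm = 26.6 · ln[(Σ P·[cation]ₒ + Σ P·[anion]ᵢ) / (Σ P·[cation]ᵢ + Σ P·[anion]ₒ)]
Numerator = 1×6.25 + 0.075×103 + 0.29×6.62 = 15.89
Denominator = 1×119 + 0.075×25.0 + 0.29×123 = 156.5
Vm = 26.6 · ln(0.10154) = 26.6 × (-2.2874) = -60.84 mV

-61 mV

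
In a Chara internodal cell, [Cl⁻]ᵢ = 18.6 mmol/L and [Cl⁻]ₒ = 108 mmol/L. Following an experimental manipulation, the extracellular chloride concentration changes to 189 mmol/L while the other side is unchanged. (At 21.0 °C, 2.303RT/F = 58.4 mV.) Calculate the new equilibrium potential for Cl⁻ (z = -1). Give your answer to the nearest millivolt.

After the shift: [Cl⁻]_out = 189, [Cl⁻]_in = 18.6 mmol/L.
E_new = (58.4/-1)·log₁₀(189/18.6) = -58.40 · (1.0069) = -58.81 mV

-59 mV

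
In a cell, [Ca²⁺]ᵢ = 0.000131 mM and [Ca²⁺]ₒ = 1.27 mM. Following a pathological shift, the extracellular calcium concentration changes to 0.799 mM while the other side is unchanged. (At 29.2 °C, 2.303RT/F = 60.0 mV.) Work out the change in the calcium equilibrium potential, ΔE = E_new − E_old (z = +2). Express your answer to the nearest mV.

E_old = (60.0/2)·log₁₀(1.27/0.000131) = 119.60 mV
E_new = (60.0/2)·log₁₀(0.799/0.000131) = 113.56 mV
ΔE = 113.56 − (119.60) = -6.04 mV

-6 mV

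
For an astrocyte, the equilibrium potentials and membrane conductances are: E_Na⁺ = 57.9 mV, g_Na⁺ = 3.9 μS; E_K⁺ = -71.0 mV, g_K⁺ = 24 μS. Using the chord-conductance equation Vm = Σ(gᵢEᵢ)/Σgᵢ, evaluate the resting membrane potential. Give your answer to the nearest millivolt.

-53 mV

Σ gᵢEᵢ = 3.9·(57.9) + 24·(-71.0) = -1478.19
Σ gᵢ = 3.9 + 24 = 27.9
Vm = -1478.19 / 27.9 = -52.98 mV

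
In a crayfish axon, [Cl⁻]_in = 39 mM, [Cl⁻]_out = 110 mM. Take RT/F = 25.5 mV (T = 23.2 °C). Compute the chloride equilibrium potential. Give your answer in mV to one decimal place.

-26.4 mV

E = (25.5/z) · ln([Cl⁻]_out/[Cl⁻]_in) with z = -1.
For an anion, dividing by z = -1 reverses the sign.
= (25.5/-1) · ln(110/39) = -25.50 · ln(2.821)
= -25.50 · (1.0369) = -26.44 mV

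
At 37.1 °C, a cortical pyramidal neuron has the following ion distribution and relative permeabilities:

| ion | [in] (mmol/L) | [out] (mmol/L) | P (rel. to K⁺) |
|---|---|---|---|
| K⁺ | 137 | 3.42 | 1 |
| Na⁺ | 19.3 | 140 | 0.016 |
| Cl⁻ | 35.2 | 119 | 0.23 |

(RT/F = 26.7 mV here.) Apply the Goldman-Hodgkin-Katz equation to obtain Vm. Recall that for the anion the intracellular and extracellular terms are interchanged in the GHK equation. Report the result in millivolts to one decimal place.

Vm = 26.7 · ln[(Σ P·[cation]ₒ + Σ P·[anion]ᵢ) / (Σ P·[cation]ᵢ + Σ P·[anion]ₒ)]
Numerator = 1×3.42 + 0.016×140 + 0.23×35.2 = 13.76
Denominator = 1×137 + 0.016×19.3 + 0.23×119 = 164.7
Vm = 26.7 · ln(0.083532) = 26.7 × (-2.4825) = -66.28 mV

-66.3 mV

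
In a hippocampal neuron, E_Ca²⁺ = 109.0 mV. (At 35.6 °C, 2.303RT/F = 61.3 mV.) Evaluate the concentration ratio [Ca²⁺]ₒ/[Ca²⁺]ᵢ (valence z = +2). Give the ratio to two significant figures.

log₁₀([out]/[in]) = E·z/(61.3) = 109.0 × 2 / 61.3 = 3.5563
[out]/[in] = 10^(3.5563) = 3600

3600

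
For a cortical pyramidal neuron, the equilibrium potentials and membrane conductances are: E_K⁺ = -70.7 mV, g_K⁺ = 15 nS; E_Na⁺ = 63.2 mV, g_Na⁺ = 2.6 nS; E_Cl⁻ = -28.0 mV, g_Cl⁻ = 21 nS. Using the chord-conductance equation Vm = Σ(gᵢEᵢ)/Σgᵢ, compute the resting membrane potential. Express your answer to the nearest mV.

-38 mV

Σ gᵢEᵢ = 15·(-70.7) + 2.6·(63.2) + 21·(-28.0) = -1484.18
Σ gᵢ = 15 + 2.6 + 21 = 38.6
Vm = -1484.18 / 38.6 = -38.45 mV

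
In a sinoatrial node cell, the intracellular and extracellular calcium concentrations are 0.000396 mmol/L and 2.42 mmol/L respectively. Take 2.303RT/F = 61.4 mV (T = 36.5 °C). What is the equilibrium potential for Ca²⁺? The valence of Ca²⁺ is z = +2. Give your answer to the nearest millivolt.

116 mV

E = (61.4/z) · log₁₀([Ca²⁺]_out/[Ca²⁺]_in) with z = +2.
= (61.4/2) · log₁₀(2.42/0.000396) = 30.70 · log₁₀(6111)
= 30.70 · (3.7861) = 116.23 mV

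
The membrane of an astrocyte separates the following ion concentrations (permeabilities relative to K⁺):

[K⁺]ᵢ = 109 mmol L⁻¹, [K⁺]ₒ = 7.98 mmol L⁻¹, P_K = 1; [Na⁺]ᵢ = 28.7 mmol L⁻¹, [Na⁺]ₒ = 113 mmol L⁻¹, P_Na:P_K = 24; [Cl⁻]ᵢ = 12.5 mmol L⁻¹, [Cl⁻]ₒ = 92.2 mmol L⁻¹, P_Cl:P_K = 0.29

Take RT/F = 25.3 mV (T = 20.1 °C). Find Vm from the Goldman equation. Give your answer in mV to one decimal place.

Vm = 25.3 · ln[(Σ P·[cation]ₒ + Σ P·[anion]ᵢ) / (Σ P·[cation]ᵢ + Σ P·[anion]ₒ)]
Numerator = 1×7.98 + 24×113 + 0.29×12.5 = 2724
Denominator = 1×109 + 24×28.7 + 0.29×92.2 = 824.5
Vm = 25.3 · ln(3.3032) = 25.3 × (1.1949) = 30.23 mV

30.2 mV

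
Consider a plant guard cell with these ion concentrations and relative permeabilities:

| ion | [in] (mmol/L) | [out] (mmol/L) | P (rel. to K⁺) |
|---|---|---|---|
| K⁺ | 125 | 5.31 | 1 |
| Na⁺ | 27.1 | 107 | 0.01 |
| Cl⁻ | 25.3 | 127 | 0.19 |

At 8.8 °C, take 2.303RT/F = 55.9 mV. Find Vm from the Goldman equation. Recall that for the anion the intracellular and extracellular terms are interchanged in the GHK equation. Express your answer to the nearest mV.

-63 mV

Vm = 55.9 · log₁₀[(Σ P·[cation]ₒ + Σ P·[anion]ᵢ) / (Σ P·[cation]ᵢ + Σ P·[anion]ₒ)]
Numerator = 1×5.31 + 0.01×107 + 0.19×25.3 = 11.19
Denominator = 1×125 + 0.01×27.1 + 0.19×127 = 149.4
Vm = 55.9 · log₁₀(0.074879) = 55.9 × (-1.1256) = -62.92 mV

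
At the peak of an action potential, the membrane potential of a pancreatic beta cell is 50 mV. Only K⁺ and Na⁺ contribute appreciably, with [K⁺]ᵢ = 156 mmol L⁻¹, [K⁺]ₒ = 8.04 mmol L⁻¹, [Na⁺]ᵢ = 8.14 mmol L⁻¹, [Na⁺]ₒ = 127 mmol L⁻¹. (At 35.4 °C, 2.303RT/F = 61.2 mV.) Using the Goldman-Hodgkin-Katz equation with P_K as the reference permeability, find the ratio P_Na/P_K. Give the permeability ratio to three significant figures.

13.8

Let α = P_Na/P_K. GHK: Vm = 61.2·log₁₀[(Kₒ + α·Naₒ)/(Kᵢ + α·Naᵢ)].
10^(Vm/61.2) = 10^(50.0/61.2) = 6.5614
So 6.5614·(Kᵢ + α·Naᵢ) = Kₒ + α·Naₒ → α = (6.5614·156.0 − 8.04) / (127.0 − 6.5614·8.14)
α = (1024 − 8.04) / (127.0 − 53.41) = 1016/73.59 = 13.8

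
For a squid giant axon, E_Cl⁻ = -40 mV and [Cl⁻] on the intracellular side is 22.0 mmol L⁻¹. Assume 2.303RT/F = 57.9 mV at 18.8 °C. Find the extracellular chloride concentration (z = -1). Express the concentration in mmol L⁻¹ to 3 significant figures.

Nernst: E = (57.9/-1) · log₁₀([out]/[in]), so log₁₀([out]/[in]) = -40.0 × -1 / 57.9 = 0.6908.
[out]/[in] = 10^(0.6908) = 4.907.
[out] = 4.907 × 22.0 = 108 mmol L⁻¹.

108 mmol L⁻¹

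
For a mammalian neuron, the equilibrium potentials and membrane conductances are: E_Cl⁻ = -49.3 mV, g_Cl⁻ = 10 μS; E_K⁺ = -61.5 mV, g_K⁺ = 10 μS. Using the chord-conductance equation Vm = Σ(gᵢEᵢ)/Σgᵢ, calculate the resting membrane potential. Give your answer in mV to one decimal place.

Σ gᵢEᵢ = 10·(-49.3) + 10·(-61.5) = -1108.00
Σ gᵢ = 10 + 10 = 20
Vm = -1108.00 / 20 = -55.40 mV

-55.4 mV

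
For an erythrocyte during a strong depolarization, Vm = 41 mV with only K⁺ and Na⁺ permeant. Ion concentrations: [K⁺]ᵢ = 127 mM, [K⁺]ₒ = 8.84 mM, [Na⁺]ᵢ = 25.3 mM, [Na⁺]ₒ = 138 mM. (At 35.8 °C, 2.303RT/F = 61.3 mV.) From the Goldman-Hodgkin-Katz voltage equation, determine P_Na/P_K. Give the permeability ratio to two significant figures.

Let α = P_Na/P_K. GHK: Vm = 61.3·log₁₀[(Kₒ + α·Naₒ)/(Kᵢ + α·Naᵢ)].
10^(Vm/61.3) = 10^(41.0/61.3) = 4.6649
So 4.6649·(Kᵢ + α·Naᵢ) = Kₒ + α·Naₒ → α = (4.6649·127.0 − 8.84) / (138.0 − 4.6649·25.3)
α = (592.4 − 8.84) / (138.0 − 118) = 583.6/19.98 = 29.21

29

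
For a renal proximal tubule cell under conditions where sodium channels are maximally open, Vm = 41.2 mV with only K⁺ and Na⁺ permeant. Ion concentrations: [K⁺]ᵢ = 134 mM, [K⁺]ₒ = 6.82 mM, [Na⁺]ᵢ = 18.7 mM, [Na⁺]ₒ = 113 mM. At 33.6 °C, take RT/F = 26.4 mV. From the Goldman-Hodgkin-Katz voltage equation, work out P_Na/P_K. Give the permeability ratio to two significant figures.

Let α = P_Na/P_K. GHK: Vm = 26.4·ln[(Kₒ + α·Naₒ)/(Kᵢ + α·Naᵢ)].
e^(Vm/26.4) = e^(41.2/26.4) = 4.7617
So 4.7617·(Kᵢ + α·Naᵢ) = Kₒ + α·Naₒ → α = (4.7617·134.0 − 6.82) / (113.0 − 4.7617·18.7)
α = (638.1 − 6.82) / (113.0 − 89.04) = 631.2/23.96 = 26.35

26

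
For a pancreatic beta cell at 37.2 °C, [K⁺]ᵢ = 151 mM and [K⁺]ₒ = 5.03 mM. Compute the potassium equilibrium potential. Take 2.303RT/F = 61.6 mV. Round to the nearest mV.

-91 mV

E = (61.6/z) · log₁₀([K⁺]_out/[K⁺]_in) with z = +1.
= (61.6/1) · log₁₀(5.03/151) = 61.60 · log₁₀(0.03331)
= 61.60 · (-1.4774) = -91.01 mV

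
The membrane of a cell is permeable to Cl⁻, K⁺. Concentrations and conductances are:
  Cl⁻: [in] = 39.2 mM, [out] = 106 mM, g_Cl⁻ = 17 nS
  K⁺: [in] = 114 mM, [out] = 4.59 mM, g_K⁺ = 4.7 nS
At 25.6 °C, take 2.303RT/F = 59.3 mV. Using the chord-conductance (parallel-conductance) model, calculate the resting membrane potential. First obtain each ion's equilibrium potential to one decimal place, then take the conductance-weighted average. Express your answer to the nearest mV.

-38 mV

E_Cl⁻ = (59.3/-1)·log₁₀(106/39.2) = -25.6 mV
E_K⁺ = (59.3/1)·log₁₀(4.59/114) = -82.7 mV
Vm = (Σ gᵢEᵢ)/(Σ gᵢ) = (17·-25.6 + 4.7·-82.7) / (17 + 4.7)
= -823.89 / 21.7 = -37.97 mV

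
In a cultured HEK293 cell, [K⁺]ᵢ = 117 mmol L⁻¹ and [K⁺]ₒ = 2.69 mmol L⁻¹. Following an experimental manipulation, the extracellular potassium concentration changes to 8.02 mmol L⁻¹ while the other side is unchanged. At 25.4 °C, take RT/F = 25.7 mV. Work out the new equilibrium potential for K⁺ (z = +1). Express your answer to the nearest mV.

-69 mV

After the shift: [K⁺]_out = 8.02, [K⁺]_in = 117 mmol L⁻¹.
E_new = (25.7/1)·ln(8.02/117) = 25.70 · (-2.6802) = -68.88 mV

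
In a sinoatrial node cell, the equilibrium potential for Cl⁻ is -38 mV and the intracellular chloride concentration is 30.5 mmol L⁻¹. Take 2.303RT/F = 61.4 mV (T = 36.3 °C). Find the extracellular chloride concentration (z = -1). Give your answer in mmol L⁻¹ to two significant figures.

Nernst: E = (61.4/-1) · log₁₀([out]/[in]), so log₁₀([out]/[in]) = -38.0 × -1 / 61.4 = 0.6189.
[out]/[in] = 10^(0.6189) = 4.158.
[out] = 4.158 × 30.5 = 126.8 mmol L⁻¹.

130 mmol L⁻¹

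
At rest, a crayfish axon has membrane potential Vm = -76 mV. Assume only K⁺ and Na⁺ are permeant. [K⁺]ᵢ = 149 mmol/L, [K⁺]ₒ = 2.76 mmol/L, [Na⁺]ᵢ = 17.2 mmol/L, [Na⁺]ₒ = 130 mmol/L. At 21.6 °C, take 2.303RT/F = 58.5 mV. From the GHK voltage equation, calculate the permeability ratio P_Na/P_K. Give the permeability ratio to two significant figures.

0.037

Let α = P_Na/P_K. GHK: Vm = 58.5·log₁₀[(Kₒ + α·Naₒ)/(Kᵢ + α·Naᵢ)].
10^(Vm/58.5) = 10^(-76.0/58.5) = 0.050217
So 0.050217·(Kᵢ + α·Naᵢ) = Kₒ + α·Naₒ → α = (0.050217·149.0 − 2.76) / (130.0 − 0.050217·17.2)
α = (7.482 − 2.76) / (130.0 − 0.8637) = 4.722/129.1 = 0.03657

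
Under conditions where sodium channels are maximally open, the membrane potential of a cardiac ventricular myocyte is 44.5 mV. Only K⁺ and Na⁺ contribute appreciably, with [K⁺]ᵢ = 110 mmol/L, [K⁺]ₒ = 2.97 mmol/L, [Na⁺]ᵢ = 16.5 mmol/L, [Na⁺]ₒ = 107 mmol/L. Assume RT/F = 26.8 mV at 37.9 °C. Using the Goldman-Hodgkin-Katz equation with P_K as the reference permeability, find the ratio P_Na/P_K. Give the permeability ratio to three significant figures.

Let α = P_Na/P_K. GHK: Vm = 26.8·ln[(Kₒ + α·Naₒ)/(Kᵢ + α·Naᵢ)].
e^(Vm/26.8) = e^(44.5/26.8) = 5.2617
So 5.2617·(Kᵢ + α·Naᵢ) = Kₒ + α·Naₒ → α = (5.2617·110.0 − 2.97) / (107.0 − 5.2617·16.5)
α = (578.8 − 2.97) / (107.0 − 86.82) = 575.8/20.18 = 28.53

28.5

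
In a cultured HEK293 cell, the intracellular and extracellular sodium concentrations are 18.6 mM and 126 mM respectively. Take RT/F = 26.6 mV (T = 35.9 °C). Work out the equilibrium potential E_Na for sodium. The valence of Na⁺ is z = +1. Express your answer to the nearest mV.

51 mV

E = (26.6/z) · ln([Na⁺]_out/[Na⁺]_in) with z = +1.
= (26.6/1) · ln(126/18.6) = 26.60 · ln(6.774)
= 26.60 · (1.9131) = 50.89 mV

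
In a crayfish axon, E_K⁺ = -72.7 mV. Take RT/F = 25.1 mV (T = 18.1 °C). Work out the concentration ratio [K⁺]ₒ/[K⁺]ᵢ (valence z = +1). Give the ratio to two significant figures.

0.055

ln([out]/[in]) = E·z/(25.1) = -72.7 × 1 / 25.1 = -2.8964
[out]/[in] = e^(-2.8964) = 0.05522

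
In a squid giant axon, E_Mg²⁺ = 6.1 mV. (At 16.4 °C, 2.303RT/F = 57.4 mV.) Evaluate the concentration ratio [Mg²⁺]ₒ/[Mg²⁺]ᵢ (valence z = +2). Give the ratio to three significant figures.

log₁₀([out]/[in]) = E·z/(57.4) = 6.1 × 2 / 57.4 = 0.2125
[out]/[in] = 10^(0.2125) = 1.631

1.63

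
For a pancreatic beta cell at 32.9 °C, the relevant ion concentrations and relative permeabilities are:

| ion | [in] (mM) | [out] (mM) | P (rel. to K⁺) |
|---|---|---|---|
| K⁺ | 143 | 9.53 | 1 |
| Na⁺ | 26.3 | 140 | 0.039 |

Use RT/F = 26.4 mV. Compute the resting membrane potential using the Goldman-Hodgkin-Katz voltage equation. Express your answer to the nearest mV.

-60 mV

Vm = 26.4 · ln[(Σ P·[cation]ₒ + Σ P·[anion]ᵢ) / (Σ P·[cation]ᵢ + Σ P·[anion]ₒ)]
Numerator = 1×9.53 + 0.039×140 = 14.99
Denominator = 1×143 + 0.039×26.3 = 144
Vm = 26.4 · ln(0.10408) = 26.4 × (-2.2626) = -59.73 mV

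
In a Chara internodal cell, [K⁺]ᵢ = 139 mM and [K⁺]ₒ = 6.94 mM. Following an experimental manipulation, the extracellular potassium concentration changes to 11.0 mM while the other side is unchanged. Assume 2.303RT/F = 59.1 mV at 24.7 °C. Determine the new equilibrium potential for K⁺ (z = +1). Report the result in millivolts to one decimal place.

After the shift: [K⁺]_out = 11.0, [K⁺]_in = 139 mM.
E_new = (59.1/1)·log₁₀(11.0/139) = 59.10 · (-1.1016) = -65.11 mV

-65.1 mV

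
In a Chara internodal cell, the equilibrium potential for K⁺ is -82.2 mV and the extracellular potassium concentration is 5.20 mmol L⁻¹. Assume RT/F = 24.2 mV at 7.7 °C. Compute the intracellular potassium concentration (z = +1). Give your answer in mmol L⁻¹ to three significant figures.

Nernst: E = (24.2/1) · ln([out]/[in]), so ln([out]/[in]) = -82.2 × 1 / 24.2 = -3.3967.
[out]/[in] = e^(-3.3967) = 0.03348.
[in] = 5.20 / 0.03348 = 155.3 mmol L⁻¹.

155 mmol L⁻¹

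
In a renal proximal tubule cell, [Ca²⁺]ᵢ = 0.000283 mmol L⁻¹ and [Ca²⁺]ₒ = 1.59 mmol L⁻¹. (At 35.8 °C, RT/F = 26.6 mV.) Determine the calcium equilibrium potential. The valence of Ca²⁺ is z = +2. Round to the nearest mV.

E = (26.6/z) · ln([Ca²⁺]_out/[Ca²⁺]_in) with z = +2.
= (26.6/2) · ln(1.59/0.000283) = 13.30 · ln(5618)
= 13.30 · (8.6338) = 114.83 mV

115 mV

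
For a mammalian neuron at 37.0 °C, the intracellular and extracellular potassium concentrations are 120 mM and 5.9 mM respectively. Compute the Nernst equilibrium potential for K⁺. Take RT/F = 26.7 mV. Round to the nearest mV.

E = (26.7/z) · ln([K⁺]_out/[K⁺]_in) with z = +1.
= (26.7/1) · ln(5.9/120) = 26.70 · ln(0.04917)
= 26.70 · (-3.0125) = -80.43 mV

-80 mV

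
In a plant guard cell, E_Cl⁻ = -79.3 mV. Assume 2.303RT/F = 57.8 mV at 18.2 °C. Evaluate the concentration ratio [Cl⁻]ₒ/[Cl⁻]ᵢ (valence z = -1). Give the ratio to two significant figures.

24

log₁₀([out]/[in]) = E·z/(57.8) = -79.3 × -1 / 57.8 = 1.3720
[out]/[in] = 10^(1.3720) = 23.55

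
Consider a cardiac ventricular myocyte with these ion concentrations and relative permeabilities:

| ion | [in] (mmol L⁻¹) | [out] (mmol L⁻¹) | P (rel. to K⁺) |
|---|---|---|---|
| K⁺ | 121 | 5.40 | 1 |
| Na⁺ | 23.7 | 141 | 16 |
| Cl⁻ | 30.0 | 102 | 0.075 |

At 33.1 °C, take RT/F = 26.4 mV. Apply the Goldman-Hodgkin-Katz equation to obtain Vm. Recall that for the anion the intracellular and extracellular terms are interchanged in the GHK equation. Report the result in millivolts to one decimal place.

Vm = 26.4 · ln[(Σ P·[cation]ₒ + Σ P·[anion]ᵢ) / (Σ P·[cation]ᵢ + Σ P·[anion]ₒ)]
Numerator = 1×5.40 + 16×141 + 0.075×30.0 = 2264
Denominator = 1×121 + 16×23.7 + 0.075×102 = 507.8
Vm = 26.4 · ln(4.4573) = 26.4 × (1.4945) = 39.46 mV

39.5 mV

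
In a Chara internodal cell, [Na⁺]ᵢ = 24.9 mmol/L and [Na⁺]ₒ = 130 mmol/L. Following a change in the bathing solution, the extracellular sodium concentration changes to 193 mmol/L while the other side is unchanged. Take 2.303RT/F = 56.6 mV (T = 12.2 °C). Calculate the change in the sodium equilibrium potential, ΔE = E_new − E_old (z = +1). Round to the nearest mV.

E_old = (56.6/1)·log₁₀(130/24.9) = 40.62 mV
E_new = (56.6/1)·log₁₀(193/24.9) = 50.34 mV
ΔE = 50.34 − (40.62) = 9.71 mV

10 mV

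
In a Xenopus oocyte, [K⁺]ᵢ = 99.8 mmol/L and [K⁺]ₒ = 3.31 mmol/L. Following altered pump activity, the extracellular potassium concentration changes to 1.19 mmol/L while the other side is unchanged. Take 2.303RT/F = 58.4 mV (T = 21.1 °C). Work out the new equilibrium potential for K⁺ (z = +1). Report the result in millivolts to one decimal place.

-112.3 mV

After the shift: [K⁺]_out = 1.19, [K⁺]_in = 99.8 mmol/L.
E_new = (58.4/1)·log₁₀(1.19/99.8) = 58.40 · (-1.9236) = -112.34 mV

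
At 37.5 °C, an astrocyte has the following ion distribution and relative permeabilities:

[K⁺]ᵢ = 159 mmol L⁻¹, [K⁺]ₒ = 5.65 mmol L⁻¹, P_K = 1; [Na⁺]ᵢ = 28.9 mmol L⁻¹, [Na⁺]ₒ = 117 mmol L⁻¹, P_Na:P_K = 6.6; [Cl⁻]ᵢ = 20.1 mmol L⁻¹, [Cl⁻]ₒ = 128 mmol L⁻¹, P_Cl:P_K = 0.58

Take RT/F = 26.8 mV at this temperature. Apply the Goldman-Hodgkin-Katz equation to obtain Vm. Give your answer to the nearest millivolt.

17 mV

Vm = 26.8 · ln[(Σ P·[cation]ₒ + Σ P·[anion]ᵢ) / (Σ P·[cation]ᵢ + Σ P·[anion]ₒ)]
Numerator = 1×5.65 + 6.6×117 + 0.58×20.1 = 789.5
Denominator = 1×159 + 6.6×28.9 + 0.58×128 = 424
Vm = 26.8 · ln(1.8621) = 26.8 × (0.6217) = 16.66 mV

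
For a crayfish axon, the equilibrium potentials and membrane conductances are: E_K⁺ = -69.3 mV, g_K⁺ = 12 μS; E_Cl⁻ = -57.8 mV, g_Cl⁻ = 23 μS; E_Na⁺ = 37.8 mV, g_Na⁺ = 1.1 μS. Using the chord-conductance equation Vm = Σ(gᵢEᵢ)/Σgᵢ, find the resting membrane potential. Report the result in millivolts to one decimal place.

-58.7 mV

Σ gᵢEᵢ = 12·(-69.3) + 23·(-57.8) + 1.1·(37.8) = -2119.42
Σ gᵢ = 12 + 23 + 1.1 = 36.1
Vm = -2119.42 / 36.1 = -58.71 mV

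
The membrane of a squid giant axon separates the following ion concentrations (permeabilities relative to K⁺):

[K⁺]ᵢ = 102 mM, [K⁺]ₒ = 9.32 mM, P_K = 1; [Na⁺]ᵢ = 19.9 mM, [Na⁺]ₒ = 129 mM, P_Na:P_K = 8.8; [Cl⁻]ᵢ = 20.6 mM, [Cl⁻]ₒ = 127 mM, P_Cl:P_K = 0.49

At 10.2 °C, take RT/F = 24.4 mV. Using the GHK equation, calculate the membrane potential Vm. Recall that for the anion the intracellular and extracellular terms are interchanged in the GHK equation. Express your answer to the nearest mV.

30 mV

Vm = 24.4 · ln[(Σ P·[cation]ₒ + Σ P·[anion]ᵢ) / (Σ P·[cation]ᵢ + Σ P·[anion]ₒ)]
Numerator = 1×9.32 + 8.8×129 + 0.49×20.6 = 1155
Denominator = 1×102 + 8.8×19.9 + 0.49×127 = 339.4
Vm = 24.4 · ln(3.4024) = 24.4 × (1.2245) = 29.88 mV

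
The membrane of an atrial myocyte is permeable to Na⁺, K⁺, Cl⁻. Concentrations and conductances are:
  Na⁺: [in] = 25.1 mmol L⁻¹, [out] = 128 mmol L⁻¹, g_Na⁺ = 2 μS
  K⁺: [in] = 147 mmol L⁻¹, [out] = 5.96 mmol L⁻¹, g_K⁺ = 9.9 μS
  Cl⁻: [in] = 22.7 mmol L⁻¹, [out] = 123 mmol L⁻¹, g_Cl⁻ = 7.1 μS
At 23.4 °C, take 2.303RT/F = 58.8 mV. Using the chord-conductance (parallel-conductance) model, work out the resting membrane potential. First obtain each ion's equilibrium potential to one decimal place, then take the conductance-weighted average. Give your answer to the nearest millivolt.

E_Na⁺ = (58.8/1)·log₁₀(128/25.1) = 41.6 mV
E_K⁺ = (58.8/1)·log₁₀(5.96/147) = -81.9 mV
E_Cl⁻ = (58.8/-1)·log₁₀(123/22.7) = -43.2 mV
Vm = (Σ gᵢEᵢ)/(Σ gᵢ) = (2·41.6 + 9.9·-81.9 + 7.1·-43.2) / (2 + 9.9 + 7.1)
= -1034.33 / 19 = -54.44 mV

-54 mV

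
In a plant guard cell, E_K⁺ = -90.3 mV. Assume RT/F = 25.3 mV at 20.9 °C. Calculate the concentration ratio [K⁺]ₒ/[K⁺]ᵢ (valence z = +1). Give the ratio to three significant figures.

ln([out]/[in]) = E·z/(25.3) = -90.3 × 1 / 25.3 = -3.5692
[out]/[in] = e^(-3.5692) = 0.02818

0.0282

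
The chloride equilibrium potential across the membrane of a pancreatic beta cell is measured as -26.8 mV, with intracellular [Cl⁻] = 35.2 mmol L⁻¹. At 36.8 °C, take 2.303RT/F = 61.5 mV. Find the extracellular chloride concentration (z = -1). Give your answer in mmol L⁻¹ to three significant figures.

Nernst: E = (61.5/-1) · log₁₀([out]/[in]), so log₁₀([out]/[in]) = -26.8 × -1 / 61.5 = 0.4358.
[out]/[in] = 10^(0.4358) = 2.728.
[out] = 2.728 × 35.2 = 96.01 mmol L⁻¹.

96.0 mmol L⁻¹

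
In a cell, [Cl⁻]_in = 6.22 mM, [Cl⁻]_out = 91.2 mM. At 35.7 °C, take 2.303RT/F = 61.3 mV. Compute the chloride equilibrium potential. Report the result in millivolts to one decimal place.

E = (61.3/z) · log₁₀([Cl⁻]_out/[Cl⁻]_in) with z = -1.
For an anion, dividing by z = -1 reverses the sign.
= (61.3/-1) · log₁₀(91.2/6.22) = -61.30 · log₁₀(14.66)
= -61.30 · (1.1662) = -71.49 mV

-71.5 mV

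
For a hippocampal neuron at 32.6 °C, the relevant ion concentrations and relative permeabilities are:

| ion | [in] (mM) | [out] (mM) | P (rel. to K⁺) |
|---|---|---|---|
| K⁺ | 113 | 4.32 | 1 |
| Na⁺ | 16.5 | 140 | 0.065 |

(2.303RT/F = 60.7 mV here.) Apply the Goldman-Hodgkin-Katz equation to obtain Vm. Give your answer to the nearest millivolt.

Vm = 60.7 · log₁₀[(Σ P·[cation]ₒ + Σ P·[anion]ᵢ) / (Σ P·[cation]ᵢ + Σ P·[anion]ₒ)]
Numerator = 1×4.32 + 0.065×140 = 13.42
Denominator = 1×113 + 0.065×16.5 = 114.1
Vm = 60.7 · log₁₀(0.11764) = 60.7 × (-0.9294) = -56.42 mV

-56 mV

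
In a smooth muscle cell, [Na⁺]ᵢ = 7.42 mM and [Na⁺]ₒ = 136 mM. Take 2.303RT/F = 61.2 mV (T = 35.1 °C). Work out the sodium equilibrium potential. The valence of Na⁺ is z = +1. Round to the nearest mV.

E = (61.2/z) · log₁₀([Na⁺]_out/[Na⁺]_in) with z = +1.
= (61.2/1) · log₁₀(136/7.42) = 61.20 · log₁₀(18.33)
= 61.20 · (1.2631) = 77.30 mV

77 mV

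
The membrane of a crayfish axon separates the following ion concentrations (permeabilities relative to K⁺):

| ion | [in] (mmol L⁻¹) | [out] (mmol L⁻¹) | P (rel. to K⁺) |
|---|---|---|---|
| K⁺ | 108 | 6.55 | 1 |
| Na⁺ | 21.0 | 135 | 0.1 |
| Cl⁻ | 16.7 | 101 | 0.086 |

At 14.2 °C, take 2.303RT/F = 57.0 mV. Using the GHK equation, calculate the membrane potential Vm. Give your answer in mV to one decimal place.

-42.3 mV

Vm = 57.0 · log₁₀[(Σ P·[cation]ₒ + Σ P·[anion]ᵢ) / (Σ P·[cation]ᵢ + Σ P·[anion]ₒ)]
Numerator = 1×6.55 + 0.1×135 + 0.086×16.7 = 21.49
Denominator = 1×108 + 0.1×21.0 + 0.086×101 = 118.8
Vm = 57.0 · log₁₀(0.18088) = 57.0 × (-0.7426) = -42.33 mV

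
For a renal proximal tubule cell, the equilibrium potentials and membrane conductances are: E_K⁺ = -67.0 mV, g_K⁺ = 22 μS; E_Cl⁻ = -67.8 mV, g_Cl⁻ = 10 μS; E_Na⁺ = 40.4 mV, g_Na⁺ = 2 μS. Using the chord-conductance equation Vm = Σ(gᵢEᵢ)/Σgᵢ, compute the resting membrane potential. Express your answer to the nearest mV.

-61 mV

Σ gᵢEᵢ = 22·(-67.0) + 10·(-67.8) + 2·(40.4) = -2071.20
Σ gᵢ = 22 + 10 + 2 = 34
Vm = -2071.20 / 34 = -60.92 mV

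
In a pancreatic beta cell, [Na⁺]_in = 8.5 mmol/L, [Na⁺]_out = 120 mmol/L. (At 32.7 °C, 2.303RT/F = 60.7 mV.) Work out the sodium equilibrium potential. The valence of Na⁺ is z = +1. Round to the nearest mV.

E = (60.7/z) · log₁₀([Na⁺]_out/[Na⁺]_in) with z = +1.
= (60.7/1) · log₁₀(120/8.5) = 60.70 · log₁₀(14.12)
= 60.70 · (1.1498) = 69.79 mV

70 mV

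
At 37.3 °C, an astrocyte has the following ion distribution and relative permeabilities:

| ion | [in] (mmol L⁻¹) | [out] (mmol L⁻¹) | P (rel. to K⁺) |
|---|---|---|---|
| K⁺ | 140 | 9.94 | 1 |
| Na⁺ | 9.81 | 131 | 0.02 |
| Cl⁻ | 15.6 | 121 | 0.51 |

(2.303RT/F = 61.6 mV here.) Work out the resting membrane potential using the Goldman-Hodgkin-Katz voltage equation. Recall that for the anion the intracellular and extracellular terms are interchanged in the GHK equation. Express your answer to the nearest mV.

Vm = 61.6 · log₁₀[(Σ P·[cation]ₒ + Σ P·[anion]ᵢ) / (Σ P·[cation]ᵢ + Σ P·[anion]ₒ)]
Numerator = 1×9.94 + 0.02×131 + 0.51×15.6 = 20.52
Denominator = 1×140 + 0.02×9.81 + 0.51×121 = 201.9
Vm = 61.6 · log₁₀(0.10161) = 61.6 × (-0.9931) = -61.17 mV

-61 mV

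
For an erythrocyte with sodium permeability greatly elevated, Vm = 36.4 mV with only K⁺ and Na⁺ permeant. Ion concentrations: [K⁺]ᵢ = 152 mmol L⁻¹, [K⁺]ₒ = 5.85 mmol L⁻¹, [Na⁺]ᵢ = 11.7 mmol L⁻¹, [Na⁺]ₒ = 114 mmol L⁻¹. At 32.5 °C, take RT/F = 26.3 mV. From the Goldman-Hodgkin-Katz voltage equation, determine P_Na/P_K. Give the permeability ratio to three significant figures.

8.93

Let α = P_Na/P_K. GHK: Vm = 26.3·ln[(Kₒ + α·Naₒ)/(Kᵢ + α·Naᵢ)].
e^(Vm/26.3) = e^(36.4/26.3) = 3.991
So 3.991·(Kᵢ + α·Naᵢ) = Kₒ + α·Naₒ → α = (3.991·152.0 − 5.85) / (114.0 − 3.991·11.7)
α = (606.6 − 5.85) / (114.0 − 46.69) = 600.8/67.31 = 8.926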